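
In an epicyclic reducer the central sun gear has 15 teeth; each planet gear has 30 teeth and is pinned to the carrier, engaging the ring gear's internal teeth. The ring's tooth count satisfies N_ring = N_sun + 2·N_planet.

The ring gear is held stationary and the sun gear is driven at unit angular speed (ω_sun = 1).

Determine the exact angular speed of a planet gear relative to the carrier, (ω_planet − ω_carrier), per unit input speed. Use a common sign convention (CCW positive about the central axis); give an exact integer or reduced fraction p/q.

-5/12

N_ring = 15 + 2·30 = 75
15(ω_s−ω_c) = −75(ω_r−ω_c),  ω_r=0, ω_s=1
15(1−ω_c) = −75(0−ω_c)  ⇒  90ω_c = 15  ⇒  ω_c = 1/6
sun–planet: 15·(1−1/6) = −30·(ω_p−ω_c)  ⇒  ω_p−ω_c = −(15/30)·(5/6) = -5/12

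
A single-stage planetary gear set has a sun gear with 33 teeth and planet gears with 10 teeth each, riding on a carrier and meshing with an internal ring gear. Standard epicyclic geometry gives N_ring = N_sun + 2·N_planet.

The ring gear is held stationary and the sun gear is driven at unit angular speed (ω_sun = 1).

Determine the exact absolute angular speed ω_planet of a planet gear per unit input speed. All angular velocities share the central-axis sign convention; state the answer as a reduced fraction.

-33/20

N_ring = 33 + 2·10 = 53
33(ω_s−ω_c) = −53(ω_r−ω_c),  ω_r=0, ω_s=1
33(1−ω_c) = −53(0−ω_c)  ⇒  86ω_c = 33  ⇒  ω_c = 33/86
sun–planet: 33·(1−33/86) = −10·(ω_p−ω_c)  ⇒  ω_p−ω_c = −(33/10)·(53/86) = -1749/860
ω_p = 33/86 − 1749/860 = -33/20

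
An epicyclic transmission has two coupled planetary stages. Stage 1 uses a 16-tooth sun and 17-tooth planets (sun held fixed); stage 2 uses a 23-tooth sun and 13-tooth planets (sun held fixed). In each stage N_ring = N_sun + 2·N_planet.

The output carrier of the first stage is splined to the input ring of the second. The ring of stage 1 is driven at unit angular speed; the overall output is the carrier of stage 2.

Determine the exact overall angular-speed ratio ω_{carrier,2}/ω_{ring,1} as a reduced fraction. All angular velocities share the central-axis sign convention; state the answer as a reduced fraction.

Stage 1: N_ring = 16 + 2·17 = 50
Stage 1: 16(ω_s−ω_c) = −50(ω_r−ω_c),  ω_s=0, ω_r=1
Stage 1: 16(0−ω_c) = −50(1−ω_c)  ⇒  66ω_c = 50  ⇒  ω_c = 25/33
  ⇒ ω_c¹/ω_r¹ = 25/33
Stage 2: N_ring = 23 + 2·13 = 49
Stage 2: 23(ω_s−ω_c) = −49(ω_r−ω_c),  ω_s=0, ω_r=1
Stage 2: 23(0−ω_c) = −49(1−ω_c)  ⇒  72ω_c = 49  ⇒  ω_c = 49/72
  ⇒ ω_c²/ω_r² = 49/72
Coupling ω_r² = ω_c¹ ⇒ overall = 25/33 × 49/72 = 1225/2376

1225/2376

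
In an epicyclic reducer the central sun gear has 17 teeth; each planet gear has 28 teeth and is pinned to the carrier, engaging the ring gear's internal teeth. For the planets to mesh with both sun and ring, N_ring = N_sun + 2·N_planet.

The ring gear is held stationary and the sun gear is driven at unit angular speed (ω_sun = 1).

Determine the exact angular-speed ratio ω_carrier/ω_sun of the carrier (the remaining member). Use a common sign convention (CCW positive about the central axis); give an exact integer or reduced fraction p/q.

N_ring = 17 + 2·28 = 73
17(ω_s−ω_c) = −73(ω_r−ω_c),  ω_r=0, ω_s=1
17(1−ω_c) = −73(0−ω_c)  ⇒  90ω_c = 17  ⇒  ω_c = 17/90
ω_c/ω_s = 17/90

17/90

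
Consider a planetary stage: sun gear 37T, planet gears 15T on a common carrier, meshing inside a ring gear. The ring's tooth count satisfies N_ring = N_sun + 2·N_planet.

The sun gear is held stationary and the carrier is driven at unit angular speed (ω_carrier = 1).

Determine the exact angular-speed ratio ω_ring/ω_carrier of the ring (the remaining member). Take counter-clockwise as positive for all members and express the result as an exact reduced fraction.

104/67

N_ring = 37 + 2·15 = 67
37(ω_s−ω_c) = −67(ω_r−ω_c),  ω_s=0, ω_c=1
ω_r = 1 − (37/67)(0−1) = 104/67
ω_r/ω_c = 104/67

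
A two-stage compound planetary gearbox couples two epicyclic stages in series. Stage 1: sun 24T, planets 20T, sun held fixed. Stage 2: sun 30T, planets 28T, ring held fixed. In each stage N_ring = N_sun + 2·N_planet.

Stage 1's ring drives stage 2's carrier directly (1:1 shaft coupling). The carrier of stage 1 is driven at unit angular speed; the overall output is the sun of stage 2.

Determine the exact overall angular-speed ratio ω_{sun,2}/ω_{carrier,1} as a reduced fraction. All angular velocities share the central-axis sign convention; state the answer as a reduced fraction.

Stage 1: N_ring = 24 + 2·20 = 64
Stage 1: 24(ω_s−ω_c) = −64(ω_r−ω_c),  ω_s=0, ω_c=1
Stage 1: ω_r = 1 − (24/64)(0−1) = 11/8
  ⇒ ω_r¹/ω_c¹ = 11/8
Stage 2: N_ring = 30 + 2·28 = 86
Stage 2: 30(ω_s−ω_c) = −86(ω_r−ω_c),  ω_r=0, ω_c=1
Stage 2: ω_s = 1 − (86/30)(0−1) = 58/15
  ⇒ ω_s²/ω_c² = 58/15
Coupling ω_c² = ω_r¹ ⇒ overall = 11/8 × 58/15 = 319/60

319/60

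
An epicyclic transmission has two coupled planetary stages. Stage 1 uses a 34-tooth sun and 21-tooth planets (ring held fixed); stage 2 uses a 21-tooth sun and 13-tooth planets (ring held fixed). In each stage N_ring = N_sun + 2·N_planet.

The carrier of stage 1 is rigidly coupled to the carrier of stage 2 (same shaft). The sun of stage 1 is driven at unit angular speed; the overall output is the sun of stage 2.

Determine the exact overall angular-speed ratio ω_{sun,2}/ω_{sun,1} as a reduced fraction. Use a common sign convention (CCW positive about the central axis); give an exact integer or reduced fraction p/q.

Stage 1: N_ring = 34 + 2·21 = 76
Stage 1: 34(ω_s−ω_c) = −76(ω_r−ω_c),  ω_r=0, ω_s=1
Stage 1: 34(1−ω_c) = −76(0−ω_c)  ⇒  110ω_c = 34  ⇒  ω_c = 17/55
  ⇒ ω_c¹/ω_s¹ = 17/55
Stage 2: N_ring = 21 + 2·13 = 47
Stage 2: 21(ω_s−ω_c) = −47(ω_r−ω_c),  ω_r=0, ω_c=1
Stage 2: ω_s = 1 − (47/21)(0−1) = 68/21
  ⇒ ω_s²/ω_c² = 68/21
Coupling ω_c² = ω_c¹ ⇒ overall = 17/55 × 68/21 = 1156/1155

1156/1155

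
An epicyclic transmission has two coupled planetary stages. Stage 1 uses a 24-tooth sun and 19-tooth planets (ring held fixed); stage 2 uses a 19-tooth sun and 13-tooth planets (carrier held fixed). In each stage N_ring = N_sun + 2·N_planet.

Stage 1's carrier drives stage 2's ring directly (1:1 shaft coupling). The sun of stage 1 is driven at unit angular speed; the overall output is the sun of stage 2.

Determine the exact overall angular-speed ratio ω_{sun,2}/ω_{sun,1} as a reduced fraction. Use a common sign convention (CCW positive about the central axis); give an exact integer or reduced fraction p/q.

Stage 1: N_ring = 24 + 2·19 = 62
Stage 1: 24(ω_s−ω_c) = −62(ω_r−ω_c),  ω_r=0, ω_s=1
Stage 1: 24(1−ω_c) = −62(0−ω_c)  ⇒  86ω_c = 24  ⇒  ω_c = 12/43
  ⇒ ω_c¹/ω_s¹ = 12/43
Stage 2: N_ring = 19 + 2·13 = 45
Stage 2: 19(ω_s−ω_c) = −45(ω_r−ω_c),  ω_c=0, ω_r=1
Stage 2: ω_s = 0 − (45/19)(1−0) = -45/19
  ⇒ ω_s²/ω_r² = -45/19
Coupling ω_r² = ω_c¹ ⇒ overall = 12/43 × -45/19 = -540/817

-540/817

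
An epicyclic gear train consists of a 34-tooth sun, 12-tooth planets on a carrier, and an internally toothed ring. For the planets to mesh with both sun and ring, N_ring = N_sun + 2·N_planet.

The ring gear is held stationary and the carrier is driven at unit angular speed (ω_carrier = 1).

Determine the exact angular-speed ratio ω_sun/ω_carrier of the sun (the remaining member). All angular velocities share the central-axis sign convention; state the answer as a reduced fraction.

N_ring = 34 + 2·12 = 58
34(ω_s−ω_c) = −58(ω_r−ω_c),  ω_r=0, ω_c=1
ω_s = 1 − (58/34)(0−1) = 46/17
ω_s/ω_c = 46/17

46/17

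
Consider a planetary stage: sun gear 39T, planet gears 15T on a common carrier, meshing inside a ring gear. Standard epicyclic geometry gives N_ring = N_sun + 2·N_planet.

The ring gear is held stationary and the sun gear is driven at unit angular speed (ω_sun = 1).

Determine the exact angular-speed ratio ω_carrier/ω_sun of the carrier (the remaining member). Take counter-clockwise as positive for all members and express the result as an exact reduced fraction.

N_ring = 39 + 2·15 = 69
39(ω_s−ω_c) = −69(ω_r−ω_c),  ω_r=0, ω_s=1
39(1−ω_c) = −69(0−ω_c)  ⇒  108ω_c = 39  ⇒  ω_c = 13/36
ω_c/ω_s = 13/36

13/36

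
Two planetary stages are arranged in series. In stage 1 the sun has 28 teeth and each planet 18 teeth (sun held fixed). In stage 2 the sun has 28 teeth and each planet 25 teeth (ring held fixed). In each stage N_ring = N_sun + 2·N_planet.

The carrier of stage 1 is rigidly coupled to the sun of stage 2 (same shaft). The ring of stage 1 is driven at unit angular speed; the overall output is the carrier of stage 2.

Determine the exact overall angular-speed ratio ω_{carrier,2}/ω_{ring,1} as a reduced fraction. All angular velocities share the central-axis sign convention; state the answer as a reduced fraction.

Stage 1: N_ring = 28 + 2·18 = 64
Stage 1: 28(ω_s−ω_c) = −64(ω_r−ω_c),  ω_s=0, ω_r=1
Stage 1: 28(0−ω_c) = −64(1−ω_c)  ⇒  92ω_c = 64  ⇒  ω_c = 16/23
  ⇒ ω_c¹/ω_r¹ = 16/23
Stage 2: N_ring = 28 + 2·25 = 78
Stage 2: 28(ω_s−ω_c) = −78(ω_r−ω_c),  ω_r=0, ω_s=1
Stage 2: 28(1−ω_c) = −78(0−ω_c)  ⇒  106ω_c = 28  ⇒  ω_c = 14/53
  ⇒ ω_c²/ω_s² = 14/53
Coupling ω_s² = ω_c¹ ⇒ overall = 16/23 × 14/53 = 224/1219

224/1219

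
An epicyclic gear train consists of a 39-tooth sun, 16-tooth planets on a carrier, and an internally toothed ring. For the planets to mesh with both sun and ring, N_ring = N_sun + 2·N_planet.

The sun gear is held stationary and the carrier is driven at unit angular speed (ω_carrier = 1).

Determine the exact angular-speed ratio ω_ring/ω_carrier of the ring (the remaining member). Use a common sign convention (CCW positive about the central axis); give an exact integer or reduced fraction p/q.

N_ring = 39 + 2·16 = 71
39(ω_s−ω_c) = −71(ω_r−ω_c),  ω_s=0, ω_c=1
ω_r = 1 − (39/71)(0−1) = 110/71
ω_r/ω_c = 110/71

110/71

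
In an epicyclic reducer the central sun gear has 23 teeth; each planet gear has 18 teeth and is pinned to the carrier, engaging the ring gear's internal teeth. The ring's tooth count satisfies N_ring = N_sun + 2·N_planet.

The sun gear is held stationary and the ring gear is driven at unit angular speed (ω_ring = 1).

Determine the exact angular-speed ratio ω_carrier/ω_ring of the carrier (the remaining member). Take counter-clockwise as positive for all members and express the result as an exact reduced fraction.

59/82

N_ring = 23 + 2·18 = 59
23(ω_s−ω_c) = −59(ω_r−ω_c),  ω_s=0, ω_r=1
23(0−ω_c) = −59(1−ω_c)  ⇒  82ω_c = 59  ⇒  ω_c = 59/82
ω_c/ω_r = 59/82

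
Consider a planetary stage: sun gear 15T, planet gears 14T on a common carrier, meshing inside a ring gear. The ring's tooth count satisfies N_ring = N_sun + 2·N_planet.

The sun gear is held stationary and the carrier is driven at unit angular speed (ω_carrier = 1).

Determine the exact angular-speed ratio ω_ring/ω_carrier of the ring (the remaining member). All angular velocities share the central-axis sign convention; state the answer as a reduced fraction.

N_ring = 15 + 2·14 = 43
15(ω_s−ω_c) = −43(ω_r−ω_c),  ω_s=0, ω_c=1
ω_r = 1 − (15/43)(0−1) = 58/43
ω_r/ω_c = 58/43

58/43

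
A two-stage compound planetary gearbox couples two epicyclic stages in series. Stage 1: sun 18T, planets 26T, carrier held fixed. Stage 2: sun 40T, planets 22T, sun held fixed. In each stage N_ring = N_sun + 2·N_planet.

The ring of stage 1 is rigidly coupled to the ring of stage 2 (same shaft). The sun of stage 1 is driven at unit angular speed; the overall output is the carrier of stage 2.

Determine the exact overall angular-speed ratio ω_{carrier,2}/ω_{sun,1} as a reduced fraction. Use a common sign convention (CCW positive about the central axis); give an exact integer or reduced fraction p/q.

Stage 1: N_ring = 18 + 2·26 = 70
Stage 1: 18(ω_s−ω_c) = −70(ω_r−ω_c),  ω_c=0, ω_s=1
Stage 1: ω_r = 0 − (18/70)(1−0) = -9/35
  ⇒ ω_r¹/ω_s¹ = -9/35
Stage 2: N_ring = 40 + 2·22 = 84
Stage 2: 40(ω_s−ω_c) = −84(ω_r−ω_c),  ω_s=0, ω_r=1
Stage 2: 40(0−ω_c) = −84(1−ω_c)  ⇒  124ω_c = 84  ⇒  ω_c = 21/31
  ⇒ ω_c²/ω_r² = 21/31
Coupling ω_r² = ω_r¹ ⇒ overall = -9/35 × 21/31 = -27/155

-27/155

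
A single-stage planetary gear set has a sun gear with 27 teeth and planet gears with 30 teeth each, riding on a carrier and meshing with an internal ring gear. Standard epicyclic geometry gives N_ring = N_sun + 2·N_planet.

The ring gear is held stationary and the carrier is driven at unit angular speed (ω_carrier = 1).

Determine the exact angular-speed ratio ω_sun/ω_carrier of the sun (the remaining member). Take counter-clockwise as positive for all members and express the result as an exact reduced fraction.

N_ring = 27 + 2·30 = 87
27(ω_s−ω_c) = −87(ω_r−ω_c),  ω_r=0, ω_c=1
ω_s = 1 − (87/27)(0−1) = 38/9
ω_s/ω_c = 38/9

38/9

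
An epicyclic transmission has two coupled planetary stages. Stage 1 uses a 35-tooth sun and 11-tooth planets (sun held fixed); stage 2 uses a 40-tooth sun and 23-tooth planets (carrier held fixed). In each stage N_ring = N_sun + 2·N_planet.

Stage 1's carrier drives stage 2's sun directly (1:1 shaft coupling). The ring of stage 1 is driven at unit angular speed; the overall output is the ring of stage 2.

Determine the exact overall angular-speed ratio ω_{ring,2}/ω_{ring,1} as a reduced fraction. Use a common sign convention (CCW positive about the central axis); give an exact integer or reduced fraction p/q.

-285/989

Stage 1: N_ring = 35 + 2·11 = 57
Stage 1: 35(ω_s−ω_c) = −57(ω_r−ω_c),  ω_s=0, ω_r=1
Stage 1: 35(0−ω_c) = −57(1−ω_c)  ⇒  92ω_c = 57  ⇒  ω_c = 57/92
  ⇒ ω_c¹/ω_r¹ = 57/92
Stage 2: N_ring = 40 + 2·23 = 86
Stage 2: 40(ω_s−ω_c) = −86(ω_r−ω_c),  ω_c=0, ω_s=1
Stage 2: ω_r = 0 − (40/86)(1−0) = -20/43
  ⇒ ω_r²/ω_s² = -20/43
Coupling ω_s² = ω_c¹ ⇒ overall = 57/92 × -20/43 = -285/989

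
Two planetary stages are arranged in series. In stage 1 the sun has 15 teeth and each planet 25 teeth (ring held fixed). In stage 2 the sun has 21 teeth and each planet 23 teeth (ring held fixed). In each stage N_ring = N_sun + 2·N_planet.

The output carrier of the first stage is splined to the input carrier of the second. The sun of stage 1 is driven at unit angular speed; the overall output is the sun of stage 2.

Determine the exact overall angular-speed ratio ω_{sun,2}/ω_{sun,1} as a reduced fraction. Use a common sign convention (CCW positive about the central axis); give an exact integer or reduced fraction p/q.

11/14

Stage 1: N_ring = 15 + 2·25 = 65
Stage 1: 15(ω_s−ω_c) = −65(ω_r−ω_c),  ω_r=0, ω_s=1
Stage 1: 15(1−ω_c) = −65(0−ω_c)  ⇒  80ω_c = 15  ⇒  ω_c = 3/16
  ⇒ ω_c¹/ω_s¹ = 3/16
Stage 2: N_ring = 21 + 2·23 = 67
Stage 2: 21(ω_s−ω_c) = −67(ω_r−ω_c),  ω_r=0, ω_c=1
Stage 2: ω_s = 1 − (67/21)(0−1) = 88/21
  ⇒ ω_s²/ω_c² = 88/21
Coupling ω_c² = ω_c¹ ⇒ overall = 3/16 × 88/21 = 11/14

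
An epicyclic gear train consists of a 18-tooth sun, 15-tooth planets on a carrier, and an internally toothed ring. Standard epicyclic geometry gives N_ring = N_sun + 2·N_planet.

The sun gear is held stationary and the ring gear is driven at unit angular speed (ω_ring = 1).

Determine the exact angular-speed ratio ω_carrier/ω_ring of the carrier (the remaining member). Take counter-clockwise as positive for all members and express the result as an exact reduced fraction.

8/11

N_ring = 18 + 2·15 = 48
18(ω_s−ω_c) = −48(ω_r−ω_c),  ω_s=0, ω_r=1
18(0−ω_c) = −48(1−ω_c)  ⇒  66ω_c = 48  ⇒  ω_c = 8/11
ω_c/ω_r = 8/11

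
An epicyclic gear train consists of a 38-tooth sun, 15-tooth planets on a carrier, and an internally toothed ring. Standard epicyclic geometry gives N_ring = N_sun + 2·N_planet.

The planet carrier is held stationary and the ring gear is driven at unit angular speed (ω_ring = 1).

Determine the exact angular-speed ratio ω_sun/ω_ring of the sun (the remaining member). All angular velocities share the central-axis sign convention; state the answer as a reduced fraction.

-34/19

N_ring = 38 + 2·15 = 68
38(ω_s−ω_c) = −68(ω_r−ω_c),  ω_c=0, ω_r=1
ω_s = 0 − (68/38)(1−0) = -34/19
ω_s/ω_r = -34/19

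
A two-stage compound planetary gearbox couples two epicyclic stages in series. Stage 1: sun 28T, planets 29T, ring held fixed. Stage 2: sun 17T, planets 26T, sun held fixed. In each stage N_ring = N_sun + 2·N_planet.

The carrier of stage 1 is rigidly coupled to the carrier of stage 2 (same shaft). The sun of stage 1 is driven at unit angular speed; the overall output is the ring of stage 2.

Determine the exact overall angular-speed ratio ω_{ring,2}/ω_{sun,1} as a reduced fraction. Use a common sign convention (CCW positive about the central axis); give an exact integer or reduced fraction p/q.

Stage 1: N_ring = 28 + 2·29 = 86
Stage 1: 28(ω_s−ω_c) = −86(ω_r−ω_c),  ω_r=0, ω_s=1
Stage 1: 28(1−ω_c) = −86(0−ω_c)  ⇒  114ω_c = 28  ⇒  ω_c = 14/57
  ⇒ ω_c¹/ω_s¹ = 14/57
Stage 2: N_ring = 17 + 2·26 = 69
Stage 2: 17(ω_s−ω_c) = −69(ω_r−ω_c),  ω_s=0, ω_c=1
Stage 2: ω_r = 1 − (17/69)(0−1) = 86/69
  ⇒ ω_r²/ω_c² = 86/69
Coupling ω_c² = ω_c¹ ⇒ overall = 14/57 × 86/69 = 1204/3933

1204/3933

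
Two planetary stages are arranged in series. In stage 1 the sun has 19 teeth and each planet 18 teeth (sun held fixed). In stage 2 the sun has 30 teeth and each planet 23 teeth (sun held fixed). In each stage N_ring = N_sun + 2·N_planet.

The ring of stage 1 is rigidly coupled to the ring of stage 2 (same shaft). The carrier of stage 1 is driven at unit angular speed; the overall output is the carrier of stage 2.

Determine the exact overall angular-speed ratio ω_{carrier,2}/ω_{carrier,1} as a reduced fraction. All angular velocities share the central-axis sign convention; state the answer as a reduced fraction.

2812/2915

Stage 1: N_ring = 19 + 2·18 = 55
Stage 1: 19(ω_s−ω_c) = −55(ω_r−ω_c),  ω_s=0, ω_c=1
Stage 1: ω_r = 1 − (19/55)(0−1) = 74/55
  ⇒ ω_r¹/ω_c¹ = 74/55
Stage 2: N_ring = 30 + 2·23 = 76
Stage 2: 30(ω_s−ω_c) = −76(ω_r−ω_c),  ω_s=0, ω_r=1
Stage 2: 30(0−ω_c) = −76(1−ω_c)  ⇒  106ω_c = 76  ⇒  ω_c = 38/53
  ⇒ ω_c²/ω_r² = 38/53
Coupling ω_r² = ω_r¹ ⇒ overall = 74/55 × 38/53 = 2812/2915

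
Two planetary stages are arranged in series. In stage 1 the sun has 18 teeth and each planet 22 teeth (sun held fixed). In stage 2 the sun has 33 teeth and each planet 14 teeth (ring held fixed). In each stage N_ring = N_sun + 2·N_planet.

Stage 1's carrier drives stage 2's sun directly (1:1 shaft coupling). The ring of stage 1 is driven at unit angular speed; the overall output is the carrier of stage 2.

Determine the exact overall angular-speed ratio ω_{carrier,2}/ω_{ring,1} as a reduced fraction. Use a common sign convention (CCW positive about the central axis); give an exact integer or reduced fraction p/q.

1023/3760

Stage 1: N_ring = 18 + 2·22 = 62
Stage 1: 18(ω_s−ω_c) = −62(ω_r−ω_c),  ω_s=0, ω_r=1
Stage 1: 18(0−ω_c) = −62(1−ω_c)  ⇒  80ω_c = 62  ⇒  ω_c = 31/40
  ⇒ ω_c¹/ω_r¹ = 31/40
Stage 2: N_ring = 33 + 2·14 = 61
Stage 2: 33(ω_s−ω_c) = −61(ω_r−ω_c),  ω_r=0, ω_s=1
Stage 2: 33(1−ω_c) = −61(0−ω_c)  ⇒  94ω_c = 33  ⇒  ω_c = 33/94
  ⇒ ω_c²/ω_s² = 33/94
Coupling ω_s² = ω_c¹ ⇒ overall = 31/40 × 33/94 = 1023/3760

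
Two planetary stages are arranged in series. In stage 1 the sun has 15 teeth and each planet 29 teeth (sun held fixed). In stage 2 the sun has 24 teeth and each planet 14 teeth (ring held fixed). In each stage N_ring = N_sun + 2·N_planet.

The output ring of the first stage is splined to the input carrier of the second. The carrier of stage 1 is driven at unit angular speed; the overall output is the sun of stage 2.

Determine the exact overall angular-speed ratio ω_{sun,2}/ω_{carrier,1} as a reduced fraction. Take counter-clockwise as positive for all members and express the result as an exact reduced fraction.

Stage 1: N_ring = 15 + 2·29 = 73
Stage 1: 15(ω_s−ω_c) = −73(ω_r−ω_c),  ω_s=0, ω_c=1
Stage 1: ω_r = 1 − (15/73)(0−1) = 88/73
  ⇒ ω_r¹/ω_c¹ = 88/73
Stage 2: N_ring = 24 + 2·14 = 52
Stage 2: 24(ω_s−ω_c) = −52(ω_r−ω_c),  ω_r=0, ω_c=1
Stage 2: ω_s = 1 − (52/24)(0−1) = 19/6
  ⇒ ω_s²/ω_c² = 19/6
Coupling ω_c² = ω_r¹ ⇒ overall = 88/73 × 19/6 = 836/219

836/219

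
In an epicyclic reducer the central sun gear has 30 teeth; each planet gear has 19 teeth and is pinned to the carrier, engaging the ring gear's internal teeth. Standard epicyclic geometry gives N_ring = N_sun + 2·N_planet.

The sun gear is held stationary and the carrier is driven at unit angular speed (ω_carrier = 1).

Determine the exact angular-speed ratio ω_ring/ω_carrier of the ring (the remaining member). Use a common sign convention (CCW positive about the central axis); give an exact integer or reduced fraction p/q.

49/34

N_ring = 30 + 2·19 = 68
30(ω_s−ω_c) = −68(ω_r−ω_c),  ω_s=0, ω_c=1
ω_r = 1 − (30/68)(0−1) = 49/34
ω_r/ω_c = 49/34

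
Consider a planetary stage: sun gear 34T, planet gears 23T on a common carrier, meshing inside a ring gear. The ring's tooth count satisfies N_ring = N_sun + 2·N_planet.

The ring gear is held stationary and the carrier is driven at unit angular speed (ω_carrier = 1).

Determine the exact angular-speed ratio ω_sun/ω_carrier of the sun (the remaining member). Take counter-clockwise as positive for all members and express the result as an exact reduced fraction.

N_ring = 34 + 2·23 = 80
34(ω_s−ω_c) = −80(ω_r−ω_c),  ω_r=0, ω_c=1
ω_s = 1 − (80/34)(0−1) = 57/17
ω_s/ω_c = 57/17

57/17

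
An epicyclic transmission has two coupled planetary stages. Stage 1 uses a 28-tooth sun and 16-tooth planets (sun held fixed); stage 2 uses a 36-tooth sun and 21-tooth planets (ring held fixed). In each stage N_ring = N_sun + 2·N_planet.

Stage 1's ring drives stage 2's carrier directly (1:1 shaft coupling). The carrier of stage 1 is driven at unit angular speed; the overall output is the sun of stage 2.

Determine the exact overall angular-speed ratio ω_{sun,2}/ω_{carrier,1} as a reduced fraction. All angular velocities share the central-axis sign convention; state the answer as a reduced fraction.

209/45

Stage 1: N_ring = 28 + 2·16 = 60
Stage 1: 28(ω_s−ω_c) = −60(ω_r−ω_c),  ω_s=0, ω_c=1
Stage 1: ω_r = 1 − (28/60)(0−1) = 22/15
  ⇒ ω_r¹/ω_c¹ = 22/15
Stage 2: N_ring = 36 + 2·21 = 78
Stage 2: 36(ω_s−ω_c) = −78(ω_r−ω_c),  ω_r=0, ω_c=1
Stage 2: ω_s = 1 − (78/36)(0−1) = 19/6
  ⇒ ω_s²/ω_c² = 19/6
Coupling ω_c² = ω_r¹ ⇒ overall = 22/15 × 19/6 = 209/45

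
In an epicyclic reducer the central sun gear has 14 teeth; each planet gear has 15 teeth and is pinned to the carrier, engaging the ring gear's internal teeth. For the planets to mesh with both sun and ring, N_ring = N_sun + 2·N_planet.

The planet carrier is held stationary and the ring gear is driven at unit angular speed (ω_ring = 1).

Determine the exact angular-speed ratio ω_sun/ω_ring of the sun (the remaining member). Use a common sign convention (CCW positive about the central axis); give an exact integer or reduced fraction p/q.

N_ring = 14 + 2·15 = 44
14(ω_s−ω_c) = −44(ω_r−ω_c),  ω_c=0, ω_r=1
ω_s = 0 − (44/14)(1−0) = -22/7
ω_s/ω_r = -22/7

-22/7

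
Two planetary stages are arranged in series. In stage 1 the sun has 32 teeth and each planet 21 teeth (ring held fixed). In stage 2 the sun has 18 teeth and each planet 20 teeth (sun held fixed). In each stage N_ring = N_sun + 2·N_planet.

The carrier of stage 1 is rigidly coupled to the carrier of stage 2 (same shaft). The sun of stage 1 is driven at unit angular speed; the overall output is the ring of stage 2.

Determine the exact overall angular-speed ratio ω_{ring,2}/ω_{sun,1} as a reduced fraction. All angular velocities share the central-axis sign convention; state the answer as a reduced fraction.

Stage 1: N_ring = 32 + 2·21 = 74
Stage 1: 32(ω_s−ω_c) = −74(ω_r−ω_c),  ω_r=0, ω_s=1
Stage 1: 32(1−ω_c) = −74(0−ω_c)  ⇒  106ω_c = 32  ⇒  ω_c = 16/53
  ⇒ ω_c¹/ω_s¹ = 16/53
Stage 2: N_ring = 18 + 2·20 = 58
Stage 2: 18(ω_s−ω_c) = −58(ω_r−ω_c),  ω_s=0, ω_c=1
Stage 2: ω_r = 1 − (18/58)(0−1) = 38/29
  ⇒ ω_r²/ω_c² = 38/29
Coupling ω_c² = ω_c¹ ⇒ overall = 16/53 × 38/29 = 608/1537

608/1537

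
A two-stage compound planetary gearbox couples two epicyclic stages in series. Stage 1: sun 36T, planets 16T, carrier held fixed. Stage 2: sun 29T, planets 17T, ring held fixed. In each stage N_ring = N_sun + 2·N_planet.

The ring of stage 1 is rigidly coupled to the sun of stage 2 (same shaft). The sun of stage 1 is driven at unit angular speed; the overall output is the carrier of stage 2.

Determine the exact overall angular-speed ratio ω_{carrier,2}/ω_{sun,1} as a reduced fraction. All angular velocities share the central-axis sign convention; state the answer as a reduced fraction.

Stage 1: N_ring = 36 + 2·16 = 68
Stage 1: 36(ω_s−ω_c) = −68(ω_r−ω_c),  ω_c=0, ω_s=1
Stage 1: ω_r = 0 − (36/68)(1−0) = -9/17
  ⇒ ω_r¹/ω_s¹ = -9/17
Stage 2: N_ring = 29 + 2·17 = 63
Stage 2: 29(ω_s−ω_c) = −63(ω_r−ω_c),  ω_r=0, ω_s=1
Stage 2: 29(1−ω_c) = −63(0−ω_c)  ⇒  92ω_c = 29  ⇒  ω_c = 29/92
  ⇒ ω_c²/ω_s² = 29/92
Coupling ω_s² = ω_r¹ ⇒ overall = -9/17 × 29/92 = -261/1564

-261/1564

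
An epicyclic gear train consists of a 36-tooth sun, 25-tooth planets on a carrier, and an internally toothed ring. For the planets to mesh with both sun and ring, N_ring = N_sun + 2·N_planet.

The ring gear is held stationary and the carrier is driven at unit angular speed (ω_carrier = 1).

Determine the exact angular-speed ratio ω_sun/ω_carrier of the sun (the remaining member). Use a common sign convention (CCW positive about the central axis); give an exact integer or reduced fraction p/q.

61/18

N_ring = 36 + 2·25 = 86
36(ω_s−ω_c) = −86(ω_r−ω_c),  ω_r=0, ω_c=1
ω_s = 1 − (86/36)(0−1) = 61/18
ω_s/ω_c = 61/18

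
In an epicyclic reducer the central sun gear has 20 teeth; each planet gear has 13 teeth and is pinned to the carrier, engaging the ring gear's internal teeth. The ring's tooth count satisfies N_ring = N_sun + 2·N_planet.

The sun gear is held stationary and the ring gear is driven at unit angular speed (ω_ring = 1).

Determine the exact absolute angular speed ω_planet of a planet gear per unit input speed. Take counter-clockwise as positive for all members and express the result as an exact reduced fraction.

23/13

N_ring = 20 + 2·13 = 46
20(ω_s−ω_c) = −46(ω_r−ω_c),  ω_s=0, ω_r=1
20(0−ω_c) = −46(1−ω_c)  ⇒  66ω_c = 46  ⇒  ω_c = 23/33
sun–planet: 20·(0−23/33) = −13·(ω_p−ω_c)  ⇒  ω_p−ω_c = −(20/13)·(-23/33) = 460/429
ω_p = 23/33 + 460/429 = 23/13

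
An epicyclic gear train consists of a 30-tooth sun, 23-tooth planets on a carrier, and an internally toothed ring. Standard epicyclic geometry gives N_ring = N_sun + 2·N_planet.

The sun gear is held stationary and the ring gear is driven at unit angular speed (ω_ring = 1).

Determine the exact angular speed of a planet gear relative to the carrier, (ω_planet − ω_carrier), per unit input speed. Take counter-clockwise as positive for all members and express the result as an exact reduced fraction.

N_ring = 30 + 2·23 = 76
30(ω_s−ω_c) = −76(ω_r−ω_c),  ω_s=0, ω_r=1
30(0−ω_c) = −76(1−ω_c)  ⇒  106ω_c = 76  ⇒  ω_c = 38/53
sun–planet: 30·(0−38/53) = −23·(ω_p−ω_c)  ⇒  ω_p−ω_c = −(30/23)·(-38/53) = 1140/1219

1140/1219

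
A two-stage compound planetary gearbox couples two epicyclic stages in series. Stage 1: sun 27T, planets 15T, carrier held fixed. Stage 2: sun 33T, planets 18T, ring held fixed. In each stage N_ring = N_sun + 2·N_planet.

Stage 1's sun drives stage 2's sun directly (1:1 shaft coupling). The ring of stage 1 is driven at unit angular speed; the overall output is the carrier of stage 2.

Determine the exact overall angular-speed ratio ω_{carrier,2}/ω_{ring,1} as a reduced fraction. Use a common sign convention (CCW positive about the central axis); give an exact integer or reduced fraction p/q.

-209/306

Stage 1: N_ring = 27 + 2·15 = 57
Stage 1: 27(ω_s−ω_c) = −57(ω_r−ω_c),  ω_c=0, ω_r=1
Stage 1: ω_s = 0 − (57/27)(1−0) = -19/9
  ⇒ ω_s¹/ω_r¹ = -19/9
Stage 2: N_ring = 33 + 2·18 = 69
Stage 2: 33(ω_s−ω_c) = −69(ω_r−ω_c),  ω_r=0, ω_s=1
Stage 2: 33(1−ω_c) = −69(0−ω_c)  ⇒  102ω_c = 33  ⇒  ω_c = 11/34
  ⇒ ω_c²/ω_s² = 11/34
Coupling ω_s² = ω_s¹ ⇒ overall = -19/9 × 11/34 = -209/306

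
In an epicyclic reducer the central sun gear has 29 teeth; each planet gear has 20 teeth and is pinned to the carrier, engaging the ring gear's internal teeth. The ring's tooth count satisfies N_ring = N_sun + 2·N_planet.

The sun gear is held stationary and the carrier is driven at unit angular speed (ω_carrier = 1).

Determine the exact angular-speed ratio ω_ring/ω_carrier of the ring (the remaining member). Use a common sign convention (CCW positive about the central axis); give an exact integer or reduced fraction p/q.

98/69

N_ring = 29 + 2·20 = 69
29(ω_s−ω_c) = −69(ω_r−ω_c),  ω_s=0, ω_c=1
ω_r = 1 − (29/69)(0−1) = 98/69
ω_r/ω_c = 98/69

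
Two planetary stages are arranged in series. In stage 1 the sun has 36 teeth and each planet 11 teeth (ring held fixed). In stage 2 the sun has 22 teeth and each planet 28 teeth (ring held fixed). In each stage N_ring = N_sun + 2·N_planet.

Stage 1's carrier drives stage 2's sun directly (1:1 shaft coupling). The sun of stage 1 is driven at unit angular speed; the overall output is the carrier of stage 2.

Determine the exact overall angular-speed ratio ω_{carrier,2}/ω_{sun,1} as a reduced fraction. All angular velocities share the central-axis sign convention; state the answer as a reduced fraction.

99/1175

Stage 1: N_ring = 36 + 2·11 = 58
Stage 1: 36(ω_s−ω_c) = −58(ω_r−ω_c),  ω_r=0, ω_s=1
Stage 1: 36(1−ω_c) = −58(0−ω_c)  ⇒  94ω_c = 36  ⇒  ω_c = 18/47
  ⇒ ω_c¹/ω_s¹ = 18/47
Stage 2: N_ring = 22 + 2·28 = 78
Stage 2: 22(ω_s−ω_c) = −78(ω_r−ω_c),  ω_r=0, ω_s=1
Stage 2: 22(1−ω_c) = −78(0−ω_c)  ⇒  100ω_c = 22  ⇒  ω_c = 11/50
  ⇒ ω_c²/ω_s² = 11/50
Coupling ω_s² = ω_c¹ ⇒ overall = 18/47 × 11/50 = 99/1175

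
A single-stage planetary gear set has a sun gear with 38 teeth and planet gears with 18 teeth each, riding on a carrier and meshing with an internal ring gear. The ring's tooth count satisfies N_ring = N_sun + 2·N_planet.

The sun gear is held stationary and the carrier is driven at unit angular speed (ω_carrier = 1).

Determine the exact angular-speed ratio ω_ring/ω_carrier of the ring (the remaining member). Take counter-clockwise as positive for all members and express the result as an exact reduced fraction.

56/37

N_ring = 38 + 2·18 = 74
38(ω_s−ω_c) = −74(ω_r−ω_c),  ω_s=0, ω_c=1
ω_r = 1 − (38/74)(0−1) = 56/37
ω_r/ω_c = 56/37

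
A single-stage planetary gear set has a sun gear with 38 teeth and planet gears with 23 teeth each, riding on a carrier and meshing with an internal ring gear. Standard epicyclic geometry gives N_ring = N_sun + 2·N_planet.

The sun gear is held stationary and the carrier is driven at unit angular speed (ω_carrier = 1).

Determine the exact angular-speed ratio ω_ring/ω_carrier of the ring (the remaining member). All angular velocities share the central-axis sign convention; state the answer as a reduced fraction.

61/42

N_ring = 38 + 2·23 = 84
38(ω_s−ω_c) = −84(ω_r−ω_c),  ω_s=0, ω_c=1
ω_r = 1 − (38/84)(0−1) = 61/42
ω_r/ω_c = 61/42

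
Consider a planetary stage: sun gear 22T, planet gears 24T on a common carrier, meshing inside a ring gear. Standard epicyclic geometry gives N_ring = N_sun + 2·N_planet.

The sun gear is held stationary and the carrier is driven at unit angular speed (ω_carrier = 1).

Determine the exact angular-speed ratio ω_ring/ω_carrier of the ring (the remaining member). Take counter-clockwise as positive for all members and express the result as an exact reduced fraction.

46/35

N_ring = 22 + 2·24 = 70
22(ω_s−ω_c) = −70(ω_r−ω_c),  ω_s=0, ω_c=1
ω_r = 1 − (22/70)(0−1) = 46/35
ω_r/ω_c = 46/35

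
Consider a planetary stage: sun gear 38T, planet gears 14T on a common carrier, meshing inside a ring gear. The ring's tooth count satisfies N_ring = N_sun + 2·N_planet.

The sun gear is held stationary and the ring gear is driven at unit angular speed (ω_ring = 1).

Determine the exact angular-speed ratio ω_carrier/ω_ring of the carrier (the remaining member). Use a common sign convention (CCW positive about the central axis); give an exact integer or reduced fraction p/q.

33/52

N_ring = 38 + 2·14 = 66
38(ω_s−ω_c) = −66(ω_r−ω_c),  ω_s=0, ω_r=1
38(0−ω_c) = −66(1−ω_c)  ⇒  104ω_c = 66  ⇒  ω_c = 33/52
ω_c/ω_r = 33/52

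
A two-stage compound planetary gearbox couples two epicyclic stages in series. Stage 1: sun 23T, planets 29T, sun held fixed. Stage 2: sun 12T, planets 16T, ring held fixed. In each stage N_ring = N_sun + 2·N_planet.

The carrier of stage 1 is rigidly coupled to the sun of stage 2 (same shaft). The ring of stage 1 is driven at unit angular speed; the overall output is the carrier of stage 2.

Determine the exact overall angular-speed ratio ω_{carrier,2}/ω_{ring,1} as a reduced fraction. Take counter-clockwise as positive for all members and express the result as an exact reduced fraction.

Stage 1: N_ring = 23 + 2·29 = 81
Stage 1: 23(ω_s−ω_c) = −81(ω_r−ω_c),  ω_s=0, ω_r=1
Stage 1: 23(0−ω_c) = −81(1−ω_c)  ⇒  104ω_c = 81  ⇒  ω_c = 81/104
  ⇒ ω_c¹/ω_r¹ = 81/104
Stage 2: N_ring = 12 + 2·16 = 44
Stage 2: 12(ω_s−ω_c) = −44(ω_r−ω_c),  ω_r=0, ω_s=1
Stage 2: 12(1−ω_c) = −44(0−ω_c)  ⇒  56ω_c = 12  ⇒  ω_c = 3/14
  ⇒ ω_c²/ω_s² = 3/14
Coupling ω_s² = ω_c¹ ⇒ overall = 81/104 × 3/14 = 243/1456

243/1456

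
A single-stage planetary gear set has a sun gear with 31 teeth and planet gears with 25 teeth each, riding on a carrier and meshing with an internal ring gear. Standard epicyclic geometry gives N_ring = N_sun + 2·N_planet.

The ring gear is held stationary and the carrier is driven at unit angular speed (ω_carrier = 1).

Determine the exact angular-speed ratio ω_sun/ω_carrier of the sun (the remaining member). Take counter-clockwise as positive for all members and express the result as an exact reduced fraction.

112/31

N_ring = 31 + 2·25 = 81
31(ω_s−ω_c) = −81(ω_r−ω_c),  ω_r=0, ω_c=1
ω_s = 1 − (81/31)(0−1) = 112/31
ω_s/ω_c = 112/31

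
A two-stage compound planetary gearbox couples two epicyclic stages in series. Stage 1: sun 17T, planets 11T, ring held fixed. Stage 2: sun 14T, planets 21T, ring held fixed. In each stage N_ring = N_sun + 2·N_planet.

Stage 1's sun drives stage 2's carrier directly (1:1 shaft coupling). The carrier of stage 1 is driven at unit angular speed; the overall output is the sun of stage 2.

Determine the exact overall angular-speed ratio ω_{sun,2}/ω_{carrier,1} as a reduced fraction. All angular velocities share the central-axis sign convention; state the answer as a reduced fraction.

280/17

Stage 1: N_ring = 17 + 2·11 = 39
Stage 1: 17(ω_s−ω_c) = −39(ω_r−ω_c),  ω_r=0, ω_c=1
Stage 1: ω_s = 1 − (39/17)(0−1) = 56/17
  ⇒ ω_s¹/ω_c¹ = 56/17
Stage 2: N_ring = 14 + 2·21 = 56
Stage 2: 14(ω_s−ω_c) = −56(ω_r−ω_c),  ω_r=0, ω_c=1
Stage 2: ω_s = 1 − (56/14)(0−1) = 5
  ⇒ ω_s²/ω_c² = 5
Coupling ω_c² = ω_s¹ ⇒ overall = 56/17 × 5 = 280/17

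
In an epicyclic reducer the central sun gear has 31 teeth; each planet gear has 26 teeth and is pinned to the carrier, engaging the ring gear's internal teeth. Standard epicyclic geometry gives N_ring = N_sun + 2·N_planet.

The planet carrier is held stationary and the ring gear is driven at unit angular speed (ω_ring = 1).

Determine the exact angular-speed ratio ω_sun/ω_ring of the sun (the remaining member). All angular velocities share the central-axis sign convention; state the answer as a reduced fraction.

-83/31

N_ring = 31 + 2·26 = 83
31(ω_s−ω_c) = −83(ω_r−ω_c),  ω_c=0, ω_r=1
ω_s = 0 − (83/31)(1−0) = -83/31
ω_s/ω_r = -83/31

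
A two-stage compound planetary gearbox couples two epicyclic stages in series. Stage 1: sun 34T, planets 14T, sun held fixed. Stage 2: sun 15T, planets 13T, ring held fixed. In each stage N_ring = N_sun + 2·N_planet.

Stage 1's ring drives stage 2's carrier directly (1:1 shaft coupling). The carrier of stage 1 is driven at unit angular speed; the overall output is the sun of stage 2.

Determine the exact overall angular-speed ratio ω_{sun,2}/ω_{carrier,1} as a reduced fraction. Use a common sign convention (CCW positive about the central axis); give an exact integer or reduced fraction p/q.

896/155

Stage 1: N_ring = 34 + 2·14 = 62
Stage 1: 34(ω_s−ω_c) = −62(ω_r−ω_c),  ω_s=0, ω_c=1
Stage 1: ω_r = 1 − (34/62)(0−1) = 48/31
  ⇒ ω_r¹/ω_c¹ = 48/31
Stage 2: N_ring = 15 + 2·13 = 41
Stage 2: 15(ω_s−ω_c) = −41(ω_r−ω_c),  ω_r=0, ω_c=1
Stage 2: ω_s = 1 − (41/15)(0−1) = 56/15
  ⇒ ω_s²/ω_c² = 56/15
Coupling ω_c² = ω_r¹ ⇒ overall = 48/31 × 56/15 = 896/155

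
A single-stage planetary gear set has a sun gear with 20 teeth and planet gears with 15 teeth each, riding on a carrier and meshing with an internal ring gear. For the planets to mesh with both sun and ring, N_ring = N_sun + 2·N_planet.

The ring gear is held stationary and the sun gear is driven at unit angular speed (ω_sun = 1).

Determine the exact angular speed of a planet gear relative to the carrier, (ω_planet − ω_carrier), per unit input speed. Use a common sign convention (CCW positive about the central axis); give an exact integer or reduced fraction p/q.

N_ring = 20 + 2·15 = 50
20(ω_s−ω_c) = −50(ω_r−ω_c),  ω_r=0, ω_s=1
20(1−ω_c) = −50(0−ω_c)  ⇒  70ω_c = 20  ⇒  ω_c = 2/7
sun–planet: 20·(1−2/7) = −15·(ω_p−ω_c)  ⇒  ω_p−ω_c = −(20/15)·(5/7) = -20/21

-20/21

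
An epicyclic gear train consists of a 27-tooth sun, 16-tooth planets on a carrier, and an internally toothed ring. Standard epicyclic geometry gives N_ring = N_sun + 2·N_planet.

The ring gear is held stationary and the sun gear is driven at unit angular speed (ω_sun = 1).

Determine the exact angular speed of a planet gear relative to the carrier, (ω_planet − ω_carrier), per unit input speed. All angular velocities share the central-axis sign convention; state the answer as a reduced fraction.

N_ring = 27 + 2·16 = 59
27(ω_s−ω_c) = −59(ω_r−ω_c),  ω_r=0, ω_s=1
27(1−ω_c) = −59(0−ω_c)  ⇒  86ω_c = 27  ⇒  ω_c = 27/86
sun–planet: 27·(1−27/86) = −16·(ω_p−ω_c)  ⇒  ω_p−ω_c = −(27/16)·(59/86) = -1593/1376

-1593/1376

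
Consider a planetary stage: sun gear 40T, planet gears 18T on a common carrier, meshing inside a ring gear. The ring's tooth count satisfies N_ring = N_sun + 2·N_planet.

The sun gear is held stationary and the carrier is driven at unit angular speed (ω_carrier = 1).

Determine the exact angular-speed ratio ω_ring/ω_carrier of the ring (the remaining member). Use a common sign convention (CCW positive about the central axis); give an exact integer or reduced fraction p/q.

N_ring = 40 + 2·18 = 76
40(ω_s−ω_c) = −76(ω_r−ω_c),  ω_s=0, ω_c=1
ω_r = 1 − (40/76)(0−1) = 29/19
ω_r/ω_c = 29/19

29/19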